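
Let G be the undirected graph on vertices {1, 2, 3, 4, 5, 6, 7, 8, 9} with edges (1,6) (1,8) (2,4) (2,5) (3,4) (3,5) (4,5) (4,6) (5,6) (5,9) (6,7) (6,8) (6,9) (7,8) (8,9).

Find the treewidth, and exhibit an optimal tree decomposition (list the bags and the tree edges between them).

Every bag has size at most 3, so the width is 3 − 1 = 2 and tw(G) ≤ 2. For the lower bound, the 3 vertices {2, 4, 5} are pairwise adjacent, and any tree decomposition puts a clique entirely inside one bag — forcing width ≥ 2. Combining the bounds, tw(G) = 2.

Treewidth 2.
One such decomposition:
Bags: B1 = {6, 7, 8}  B2 = {6, 8, 9}  B3 = {1, 6, 8}  B4 = {5, 6, 9}  B5 = {4, 5, 6}  B6 = {3, 4, 5}  B7 = {2, 4, 5}
Tree: B1–B2, B2–B3, B2–B4, B4–B5, B5–B6, B5–B7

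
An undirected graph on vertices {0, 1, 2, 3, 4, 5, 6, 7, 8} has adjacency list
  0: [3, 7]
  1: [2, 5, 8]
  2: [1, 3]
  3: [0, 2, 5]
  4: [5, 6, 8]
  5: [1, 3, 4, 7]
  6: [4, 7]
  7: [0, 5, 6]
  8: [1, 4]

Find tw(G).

3

A width-3 tree decomposition is:
Bags: B1 = {1, 4, 6, 8}  B2 = {1, 4, 5, 6}  B3 = {1, 5, 6, 7}  B4 = {1, 2, 5, 7}  B5 = {2, 3, 5, 7}  B6 = {0, 2, 3, 7}
Tree: B1–B2, B2–B3, B3–B4, B4–B5, B5–B6
Every bag has size at most 4, so the width is 4 − 1 = 3 and tw(G) ≤ 3. For the lower bound: the 4 vertex sets {4,6,8}, {1}, {5}, {0,2,3,7} are disjoint, each induces a connected subgraph, and every pair is joined by at least one edge of G. Contracting each set to a single vertex therefore yields K_{4} as a minor, and since treewidth is minor-monotone, tw(G) ≥ tw(K_{4}) = 3. Hence tw(G) = 3 exactly.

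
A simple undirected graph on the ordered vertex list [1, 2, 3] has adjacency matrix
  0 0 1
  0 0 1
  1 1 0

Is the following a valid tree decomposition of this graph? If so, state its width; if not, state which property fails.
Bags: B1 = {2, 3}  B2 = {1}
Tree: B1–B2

No — edge (3,1) lies in no bag.

A tree decomposition must satisfy three properties: every vertex lies in some bag; for every edge, both endpoints lie together in some bag; and for every vertex, the bags containing it form a connected subtree. Here edge (3,1) lies in no bag, so the decomposition is invalid.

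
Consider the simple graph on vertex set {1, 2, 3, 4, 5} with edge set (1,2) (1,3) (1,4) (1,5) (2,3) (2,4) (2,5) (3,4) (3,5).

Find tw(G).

A width-3 tree decomposition is:
Bags: B1 = {1, 2, 3, 5}  B2 = {1, 2, 3, 4}
Tree: B1–B2
Each bag holds 4 vertices, so the decomposition has width 3, which upper-bounds the treewidth. For the lower bound, the 4 vertices {1, 2, 3, 4} are pairwise adjacent, and any tree decomposition puts a clique entirely inside one bag — forcing width ≥ 3. Combining the bounds, tw(G) = 3.

3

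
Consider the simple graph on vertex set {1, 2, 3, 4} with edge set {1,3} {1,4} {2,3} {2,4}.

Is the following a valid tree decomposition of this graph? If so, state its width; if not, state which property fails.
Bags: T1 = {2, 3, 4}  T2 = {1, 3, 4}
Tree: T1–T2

Yes; width 2.

Every vertex of G appears in some bag (union = {1, 2, 3, 4}); every edge is covered by a bag; and for each vertex v the set of bags containing v is connected in the bag tree. The decomposition is therefore valid. The largest bag has 3 vertices, so the width is 2.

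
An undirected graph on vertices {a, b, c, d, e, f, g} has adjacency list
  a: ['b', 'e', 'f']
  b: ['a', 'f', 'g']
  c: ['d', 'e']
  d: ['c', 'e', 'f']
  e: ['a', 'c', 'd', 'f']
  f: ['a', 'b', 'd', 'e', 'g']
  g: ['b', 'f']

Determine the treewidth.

A width-2 tree decomposition is:
Bags: B1 = {a, e, f}  B2 = {d, e, f}  B3 = {a, b, f}  B4 = {b, f, g}  B5 = {c, d, e}
Tree: B1–B2, B1–B3, B3–B4, B2–B5
Each bag holds 3 vertices, so the decomposition has width 2, which upper-bounds the treewidth. Conversely, {c, d, e} is a clique of size 3, and the vertices of any clique must share a bag in every tree decomposition; so some bag has ≥ 3 vertices and tw(G) ≥ 2. Combining the bounds, tw(G) = 2.

2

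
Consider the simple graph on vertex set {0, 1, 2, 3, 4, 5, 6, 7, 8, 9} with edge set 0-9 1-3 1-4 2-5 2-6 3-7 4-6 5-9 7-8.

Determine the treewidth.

A width-1 tree decomposition is:
Bags: B1 = {0, 9}  B2 = {5, 9}  B3 = {2, 5}  B4 = {2, 6}  B5 = {4, 6}  B6 = {1, 4}  B7 = {1, 3}  B8 = {3, 7}  B9 = {7, 8}
Tree: B1–B2, B2–B3, B3–B4, B4–B5, B5–B6, B6–B7, B7–B8, B8–B9
The largest bag has 2 vertices, giving width 1; this decomposition certifies tw(G) ≤ 1. Any graph with an edge has treewidth ≥ 1, and G has the edge 0–9. The upper and lower bounds meet at 1, so that is the treewidth.

1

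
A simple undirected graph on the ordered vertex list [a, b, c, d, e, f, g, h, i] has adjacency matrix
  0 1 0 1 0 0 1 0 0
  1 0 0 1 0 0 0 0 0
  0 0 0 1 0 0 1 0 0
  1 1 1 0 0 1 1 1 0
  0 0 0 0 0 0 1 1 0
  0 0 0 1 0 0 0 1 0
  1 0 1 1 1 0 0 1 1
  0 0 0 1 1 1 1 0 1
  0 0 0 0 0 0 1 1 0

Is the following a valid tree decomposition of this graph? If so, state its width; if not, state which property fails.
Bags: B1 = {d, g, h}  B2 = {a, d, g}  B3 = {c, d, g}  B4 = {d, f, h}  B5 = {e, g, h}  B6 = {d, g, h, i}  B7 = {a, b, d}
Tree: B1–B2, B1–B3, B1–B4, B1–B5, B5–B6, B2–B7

A tree decomposition must satisfy three properties: every vertex lies in some bag; for every edge, both endpoints lie together in some bag; and for every vertex, the bags containing it form a connected subtree. Here bags containing vertex d are not connected in the tree, so the decomposition is invalid.

No — bags containing vertex d are not connected in the tree.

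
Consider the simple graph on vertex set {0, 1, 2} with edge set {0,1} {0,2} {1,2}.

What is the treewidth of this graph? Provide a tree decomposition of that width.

A single bag containing all 3 vertices is trivially a valid decomposition of width 2. On the other hand G contains the 3-clique {0, 1, 2}. A clique must lie in a single bag of any decomposition, so no decomposition can have width below 2. Hence tw(G) = 2 exactly.

Treewidth 2.
One such decomposition:
Bags: B1 = {0, 1, 2}
Tree: (single bag)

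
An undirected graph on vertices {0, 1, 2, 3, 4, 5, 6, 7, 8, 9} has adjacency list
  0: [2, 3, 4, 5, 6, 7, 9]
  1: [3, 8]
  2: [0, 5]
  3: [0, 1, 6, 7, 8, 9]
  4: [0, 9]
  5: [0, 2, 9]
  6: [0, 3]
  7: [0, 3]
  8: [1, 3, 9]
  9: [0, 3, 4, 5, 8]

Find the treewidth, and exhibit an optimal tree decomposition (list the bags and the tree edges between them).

Treewidth 2.
Bags: B1 = {0, 5, 9}  B2 = {0, 3, 9}  B3 = {3, 8, 9}  B4 = {0, 3, 7}  B5 = {0, 3, 6}  B6 = {0, 4, 9}  B7 = {1, 3, 8}  B8 = {0, 2, 5}
Tree: B1–B2, B2–B3, B2–B4, B2–B5, B2–B6, B3–B7, B1–B8

Each bag holds 3 vertices, so the decomposition has width 2, which upper-bounds the treewidth. For the lower bound, the 3 vertices {0, 2, 5} are pairwise adjacent, and any tree decomposition puts a clique entirely inside one bag — forcing width ≥ 2. The upper and lower bounds meet at 2, so that is the treewidth.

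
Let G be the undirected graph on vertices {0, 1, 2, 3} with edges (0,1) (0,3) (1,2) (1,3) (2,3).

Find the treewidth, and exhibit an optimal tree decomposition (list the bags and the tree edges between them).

Each bag holds 3 vertices, so the decomposition has width 2, which upper-bounds the treewidth. For the lower bound, the 3 vertices {0, 1, 3} are pairwise adjacent, and any tree decomposition puts a clique entirely inside one bag — forcing width ≥ 2. Therefore the treewidth is 2.

Treewidth 2.
One such decomposition:
Bags: B1 = {1, 2, 3}  B2 = {0, 1, 3}
Tree: B1–B2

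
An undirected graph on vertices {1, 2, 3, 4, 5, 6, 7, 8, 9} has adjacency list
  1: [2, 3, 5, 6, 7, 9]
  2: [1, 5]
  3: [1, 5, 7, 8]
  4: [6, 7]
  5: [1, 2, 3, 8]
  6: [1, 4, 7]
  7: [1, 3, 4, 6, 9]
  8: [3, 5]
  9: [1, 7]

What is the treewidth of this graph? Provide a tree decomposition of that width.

Treewidth 2.
One optimal decomposition is:
Bags: B1 = {1, 3, 5}  B2 = {1, 3, 7}  B3 = {1, 6, 7}  B4 = {1, 7, 9}  B5 = {4, 6, 7}  B6 = {3, 5, 8}  B7 = {1, 2, 5}
Tree: B1–B2, B2–B3, B2–B4, B3–B5, B1–B6, B1–B7

Every bag has size at most 3, so the width is 3 − 1 = 2 and tw(G) ≤ 2. On the other hand G contains the 3-clique {3, 5, 8}. A clique must lie in a single bag of any decomposition, so no decomposition can have width below 2. The upper and lower bounds meet at 2, so that is the treewidth.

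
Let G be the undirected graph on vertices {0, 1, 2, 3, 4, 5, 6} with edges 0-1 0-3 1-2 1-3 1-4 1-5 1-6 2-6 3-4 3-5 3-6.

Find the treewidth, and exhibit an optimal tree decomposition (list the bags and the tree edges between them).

The largest bag has 3 vertices, giving width 2; this decomposition certifies tw(G) ≤ 2. Conversely, {1, 2, 6} is a clique of size 3, and the vertices of any clique must share a bag in every tree decomposition; so some bag has ≥ 3 vertices and tw(G) ≥ 2. Therefore the treewidth is 2.

Treewidth 2.
One optimal decomposition is:
Bags: B1 = {1, 3, 6}  B2 = {1, 3, 5}  B3 = {1, 3, 4}  B4 = {1, 2, 6}  B5 = {0, 1, 3}
Tree: B1–B2, B2–B3, B1–B4, B2–B5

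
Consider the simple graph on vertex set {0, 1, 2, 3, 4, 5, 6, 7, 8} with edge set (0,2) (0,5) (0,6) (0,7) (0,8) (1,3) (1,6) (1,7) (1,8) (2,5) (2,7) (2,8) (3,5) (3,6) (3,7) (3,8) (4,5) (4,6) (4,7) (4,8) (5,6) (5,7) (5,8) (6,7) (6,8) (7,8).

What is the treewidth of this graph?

4

A width-4 tree decomposition is:
Bags: B1 = {0, 5, 6, 7, 8}  B2 = {3, 5, 6, 7, 8}  B3 = {4, 5, 6, 7, 8}  B4 = {0, 2, 5, 7, 8}  B5 = {1, 3, 6, 7, 8}
Tree: B1–B2, B1–B3, B1–B4, B2–B5
The largest bag has 5 vertices, giving width 4; this decomposition certifies tw(G) ≤ 4. For the lower bound, the 5 vertices {1, 3, 6, 7, 8} are pairwise adjacent, and any tree decomposition puts a clique entirely inside one bag — forcing width ≥ 4. The upper and lower bounds meet at 4, so that is the treewidth.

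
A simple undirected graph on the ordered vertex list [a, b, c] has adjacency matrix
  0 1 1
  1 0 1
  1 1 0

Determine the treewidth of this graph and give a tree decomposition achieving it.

Treewidth 2.
One optimal decomposition is:
Bags: B1 = {a, b, c}
Tree: (single bag)

With just one bag of size 3, the width is 3 − 1 = 2, so tw(G) ≤ 2. For the lower bound, the 3 vertices {a, b, c} are pairwise adjacent, and any tree decomposition puts a clique entirely inside one bag — forcing width ≥ 2. Combining the bounds, tw(G) = 2.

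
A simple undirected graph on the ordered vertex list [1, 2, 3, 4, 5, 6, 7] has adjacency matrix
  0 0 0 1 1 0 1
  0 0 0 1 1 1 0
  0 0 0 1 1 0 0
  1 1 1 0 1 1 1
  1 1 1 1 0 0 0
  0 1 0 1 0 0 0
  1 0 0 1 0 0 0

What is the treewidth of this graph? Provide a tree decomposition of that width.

Each bag holds 3 vertices, so the decomposition has width 2, which upper-bounds the treewidth. Conversely, {1, 4, 5} is a clique of size 3, and the vertices of any clique must share a bag in every tree decomposition; so some bag has ≥ 3 vertices and tw(G) ≥ 2. Therefore the treewidth is 2.

Treewidth 2.
One optimal decomposition is:
Bags: B1 = {3, 4, 5}  B2 = {2, 4, 5}  B3 = {2, 4, 6}  B4 = {1, 4, 5}  B5 = {1, 4, 7}
Tree: B1–B2, B2–B3, B1–B4, B4–B5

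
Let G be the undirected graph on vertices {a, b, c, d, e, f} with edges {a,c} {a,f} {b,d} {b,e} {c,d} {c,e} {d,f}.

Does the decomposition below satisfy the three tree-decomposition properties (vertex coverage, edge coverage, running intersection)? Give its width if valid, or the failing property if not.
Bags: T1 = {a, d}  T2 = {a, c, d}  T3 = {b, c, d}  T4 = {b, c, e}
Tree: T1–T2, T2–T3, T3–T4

A tree decomposition must satisfy three properties: every vertex lies in some bag; for every edge, both endpoints lie together in some bag; and for every vertex, the bags containing it form a connected subtree. Here vertex f appears in no bag, so the decomposition is invalid.

No — vertex f appears in no bag.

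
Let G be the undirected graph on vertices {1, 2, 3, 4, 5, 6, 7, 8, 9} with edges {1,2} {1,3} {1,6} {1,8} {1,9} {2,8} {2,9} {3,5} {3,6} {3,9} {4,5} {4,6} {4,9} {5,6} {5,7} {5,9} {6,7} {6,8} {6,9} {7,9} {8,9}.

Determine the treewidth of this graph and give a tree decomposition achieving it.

The largest bag has 4 vertices, giving width 3; this decomposition certifies tw(G) ≤ 3. On the other hand G contains the 4-clique {1, 2, 8, 9}. A clique must lie in a single bag of any decomposition, so no decomposition can have width below 3. Combining the bounds, tw(G) = 3.

Treewidth 3.
One such decomposition:
Bags: B1 = {1, 3, 6, 9}  B2 = {3, 5, 6, 9}  B3 = {1, 6, 8, 9}  B4 = {1, 2, 8, 9}  B5 = {5, 6, 7, 9}  B6 = {4, 5, 6, 9}
Tree: B1–B2, B1–B3, B3–B4, B2–B5, B5–B6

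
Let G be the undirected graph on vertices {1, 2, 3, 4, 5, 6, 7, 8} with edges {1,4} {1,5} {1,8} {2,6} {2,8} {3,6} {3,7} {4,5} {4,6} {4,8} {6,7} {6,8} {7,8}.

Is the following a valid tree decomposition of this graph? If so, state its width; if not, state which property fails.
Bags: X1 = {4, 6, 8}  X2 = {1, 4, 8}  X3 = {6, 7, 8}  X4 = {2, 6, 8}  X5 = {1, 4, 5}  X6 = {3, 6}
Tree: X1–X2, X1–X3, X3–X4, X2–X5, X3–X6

No — edge (7,3) lies in no bag.

A tree decomposition must satisfy three properties: every vertex lies in some bag; for every edge, both endpoints lie together in some bag; and for every vertex, the bags containing it form a connected subtree. Here edge (7,3) lies in no bag, so the decomposition is invalid.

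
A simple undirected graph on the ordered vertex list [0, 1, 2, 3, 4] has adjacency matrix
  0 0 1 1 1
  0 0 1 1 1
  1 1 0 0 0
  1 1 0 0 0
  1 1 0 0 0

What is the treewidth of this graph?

2

A width-2 tree decomposition is:
Bags: B1 = {0, 1, 2}  B2 = {0, 1, 3}  B3 = {0, 1, 4}
Tree: B1–B2, B2–B3
The largest bag has 3 vertices, giving width 2; this decomposition certifies tw(G) ≤ 2. Since 0–2–1–3–0 is a cycle in G, G is not acyclic. Forests are exactly the graphs of treewidth ≤ 1, so tw(G) ≥ 2. Therefore the treewidth is 2.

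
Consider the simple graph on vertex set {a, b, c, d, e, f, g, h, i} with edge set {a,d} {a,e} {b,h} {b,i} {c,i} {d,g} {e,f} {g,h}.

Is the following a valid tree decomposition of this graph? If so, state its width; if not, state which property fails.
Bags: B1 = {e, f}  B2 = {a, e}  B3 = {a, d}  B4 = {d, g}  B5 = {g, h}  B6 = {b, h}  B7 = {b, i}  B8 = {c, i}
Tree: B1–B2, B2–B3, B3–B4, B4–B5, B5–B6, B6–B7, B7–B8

Yes; width 1.

Vertex coverage: the bags together contain {a, b, c, d, e, f, g, h, i}, the full vertex set. Edge coverage: each edge of G has both endpoints in at least one bag. Running intersection: for every vertex, the bags containing it form a connected subtree. All three properties hold, so this is a valid tree decomposition of width max|bag| − 1 = 1, and hence tw(G) ≤ 1.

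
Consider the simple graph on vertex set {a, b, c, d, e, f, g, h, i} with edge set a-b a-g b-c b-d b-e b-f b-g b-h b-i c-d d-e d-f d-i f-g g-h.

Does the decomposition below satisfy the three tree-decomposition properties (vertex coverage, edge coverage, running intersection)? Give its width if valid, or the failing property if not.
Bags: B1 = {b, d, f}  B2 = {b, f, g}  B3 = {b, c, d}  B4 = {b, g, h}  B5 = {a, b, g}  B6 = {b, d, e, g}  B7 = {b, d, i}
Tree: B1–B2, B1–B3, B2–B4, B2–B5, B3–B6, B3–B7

No — bags containing vertex g are not connected in the tree.

A tree decomposition must satisfy three properties: every vertex lies in some bag; for every edge, both endpoints lie together in some bag; and for every vertex, the bags containing it form a connected subtree. Here bags containing vertex g are not connected in the tree, so the decomposition is invalid.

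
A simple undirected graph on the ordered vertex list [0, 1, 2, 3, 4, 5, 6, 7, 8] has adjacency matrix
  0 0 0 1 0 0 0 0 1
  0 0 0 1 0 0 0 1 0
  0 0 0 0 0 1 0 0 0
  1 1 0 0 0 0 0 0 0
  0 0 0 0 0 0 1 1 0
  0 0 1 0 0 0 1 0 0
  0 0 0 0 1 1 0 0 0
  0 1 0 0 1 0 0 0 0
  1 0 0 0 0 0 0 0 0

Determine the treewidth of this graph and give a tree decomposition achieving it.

Every bag has size at most 2, so the width is 2 − 1 = 1 and tw(G) ≤ 1. Since G has at least one edge (e.g. 8–0), it is not an edgeless graph, so tw(G) ≥ 1. Hence tw(G) = 1 exactly.

Treewidth 1.
One optimal decomposition is:
Bags: B1 = {0, 8}  B2 = {0, 3}  B3 = {1, 3}  B4 = {1, 7}  B5 = {4, 7}  B6 = {4, 6}  B7 = {5, 6}  B8 = {2, 5}
Tree: B1–B2, B2–B3, B3–B4, B4–B5, B5–B6, B6–B7, B7–B8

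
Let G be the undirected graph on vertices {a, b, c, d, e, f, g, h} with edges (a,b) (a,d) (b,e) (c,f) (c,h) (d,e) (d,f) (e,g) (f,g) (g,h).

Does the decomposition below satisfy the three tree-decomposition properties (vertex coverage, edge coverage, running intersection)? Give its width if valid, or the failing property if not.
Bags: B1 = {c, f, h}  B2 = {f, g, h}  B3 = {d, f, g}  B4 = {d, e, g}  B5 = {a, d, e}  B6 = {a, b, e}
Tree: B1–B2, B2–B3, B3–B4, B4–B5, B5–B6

Yes; width 2.

Vertex coverage: the bags together contain {a, b, c, d, e, f, g, h}, the full vertex set. Edge coverage: each edge of G has both endpoints in at least one bag. Running intersection: for every vertex, the bags containing it form a connected subtree. All three properties hold, so this is a valid tree decomposition of width max|bag| − 1 = 2, and hence tw(G) ≤ 2.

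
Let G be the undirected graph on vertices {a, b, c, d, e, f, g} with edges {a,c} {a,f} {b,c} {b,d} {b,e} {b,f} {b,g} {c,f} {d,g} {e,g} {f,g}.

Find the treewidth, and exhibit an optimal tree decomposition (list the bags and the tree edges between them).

The largest bag has 3 vertices, giving width 2; this decomposition certifies tw(G) ≤ 2. Conversely, {a, c, f} is a clique of size 3, and the vertices of any clique must share a bag in every tree decomposition; so some bag has ≥ 3 vertices and tw(G) ≥ 2. Hence tw(G) = 2 exactly.

Treewidth 2.
Bags: B1 = {b, d, g}  B2 = {b, f, g}  B3 = {b, c, f}  B4 = {a, c, f}  B5 = {b, e, g}
Tree: B1–B2, B2–B3, B3–B4, B2–B5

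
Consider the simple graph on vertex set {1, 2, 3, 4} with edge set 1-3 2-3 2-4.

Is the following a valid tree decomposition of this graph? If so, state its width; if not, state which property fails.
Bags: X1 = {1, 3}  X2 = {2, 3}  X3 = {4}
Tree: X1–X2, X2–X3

A tree decomposition must satisfy three properties: every vertex lies in some bag; for every edge, both endpoints lie together in some bag; and for every vertex, the bags containing it form a connected subtree. Here edge (2,4) lies in no bag, so the decomposition is invalid.

No — edge (2,4) lies in no bag.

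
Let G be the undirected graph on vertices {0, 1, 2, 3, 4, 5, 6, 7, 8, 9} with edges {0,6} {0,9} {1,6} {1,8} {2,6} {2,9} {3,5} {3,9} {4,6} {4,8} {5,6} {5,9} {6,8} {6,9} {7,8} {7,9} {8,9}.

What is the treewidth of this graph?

A width-2 tree decomposition is:
Bags: B1 = {6, 8, 9}  B2 = {5, 6, 9}  B3 = {2, 6, 9}  B4 = {3, 5, 9}  B5 = {0, 6, 9}  B6 = {7, 8, 9}  B7 = {1, 6, 8}  B8 = {4, 6, 8}
Tree: B1–B2, B1–B3, B2–B4, B3–B5, B1–B6, B1–B7, B1–B8
Every bag has size at most 3, so the width is 3 − 1 = 2 and tw(G) ≤ 2. On the other hand G contains the 3-clique {3, 5, 9}. A clique must lie in a single bag of any decomposition, so no decomposition can have width below 2. Combining the bounds, tw(G) = 2.

2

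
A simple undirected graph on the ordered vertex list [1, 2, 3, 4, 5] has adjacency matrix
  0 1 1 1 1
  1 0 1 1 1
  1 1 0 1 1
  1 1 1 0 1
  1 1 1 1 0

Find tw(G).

A width-4 tree decomposition is:
Bags: B1 = {1, 2, 3, 4, 5}
Tree: (single bag)
With just one bag of size 5, the width is 5 − 1 = 4, so tw(G) ≤ 4. Conversely, {1, 2, 3, 4, 5} is a clique of size 5, and the vertices of any clique must share a bag in every tree decomposition; so some bag has ≥ 5 vertices and tw(G) ≥ 4. The upper and lower bounds meet at 4, so that is the treewidth.

4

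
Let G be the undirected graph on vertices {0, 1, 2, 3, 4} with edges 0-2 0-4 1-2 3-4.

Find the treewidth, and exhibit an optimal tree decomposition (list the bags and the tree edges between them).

Treewidth 1.
Bags: B1 = {1, 2}  B2 = {0, 2}  B3 = {0, 4}  B4 = {3, 4}
Tree: B1–B2, B2–B3, B3–B4

Each bag holds 2 vertices, so the decomposition has width 1, which upper-bounds the treewidth. G has an edge, so its treewidth is at least 1. Combining the bounds, tw(G) = 1.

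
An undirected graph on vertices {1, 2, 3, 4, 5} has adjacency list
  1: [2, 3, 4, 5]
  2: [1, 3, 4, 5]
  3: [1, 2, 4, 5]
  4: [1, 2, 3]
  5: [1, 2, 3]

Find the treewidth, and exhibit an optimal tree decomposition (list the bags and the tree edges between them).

Treewidth 3.
One optimal decomposition is:
Bags: B1 = {1, 2, 3, 5}  B2 = {1, 2, 3, 4}
Tree: B1–B2

The largest bag has 4 vertices, giving width 3; this decomposition certifies tw(G) ≤ 3. Conversely, {1, 2, 3, 4} is a clique of size 4, and the vertices of any clique must share a bag in every tree decomposition; so some bag has ≥ 4 vertices and tw(G) ≥ 3. Combining the bounds, tw(G) = 3.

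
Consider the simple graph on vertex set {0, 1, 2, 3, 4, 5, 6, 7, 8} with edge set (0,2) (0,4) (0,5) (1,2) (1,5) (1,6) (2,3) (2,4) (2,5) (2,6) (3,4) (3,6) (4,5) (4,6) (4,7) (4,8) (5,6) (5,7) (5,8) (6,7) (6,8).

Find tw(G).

3

A width-3 tree decomposition is:
Bags: B1 = {2, 4, 5, 6}  B2 = {4, 5, 6, 8}  B3 = {0, 2, 4, 5}  B4 = {1, 2, 5, 6}  B5 = {4, 5, 6, 7}  B6 = {2, 3, 4, 6}
Tree: B1–B2, B1–B3, B1–B4, B1–B5, B1–B6
The largest bag has 4 vertices, giving width 3; this decomposition certifies tw(G) ≤ 3. On the other hand G contains the 4-clique {1, 2, 5, 6}. A clique must lie in a single bag of any decomposition, so no decomposition can have width below 3. The upper and lower bounds meet at 3, so that is the treewidth.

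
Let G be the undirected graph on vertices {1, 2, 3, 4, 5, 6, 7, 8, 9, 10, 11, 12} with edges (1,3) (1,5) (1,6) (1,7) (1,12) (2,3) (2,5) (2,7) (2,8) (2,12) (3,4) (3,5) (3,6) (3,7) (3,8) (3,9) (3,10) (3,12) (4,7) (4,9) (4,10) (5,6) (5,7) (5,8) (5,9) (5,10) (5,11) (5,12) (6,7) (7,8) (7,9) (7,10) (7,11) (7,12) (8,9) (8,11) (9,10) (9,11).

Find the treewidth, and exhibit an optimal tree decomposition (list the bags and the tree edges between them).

The largest bag has 5 vertices, giving width 4; this decomposition certifies tw(G) ≤ 4. On the other hand G contains the 5-clique {5, 7, 8, 9, 11}. A clique must lie in a single bag of any decomposition, so no decomposition can have width below 4. Combining the bounds, tw(G) = 4.

Treewidth 4.
Bags: B1 = {3, 5, 7, 8, 9}  B2 = {2, 3, 5, 7, 8}  B3 = {3, 5, 7, 9, 10}  B4 = {5, 7, 8, 9, 11}  B5 = {3, 4, 7, 9, 10}  B6 = {2, 3, 5, 7, 12}  B7 = {1, 3, 5, 7, 12}  B8 = {1, 3, 5, 6, 7}
Tree: B1–B2, B1–B3, B1–B4, B3–B5, B2–B6, B6–B7, B7–B8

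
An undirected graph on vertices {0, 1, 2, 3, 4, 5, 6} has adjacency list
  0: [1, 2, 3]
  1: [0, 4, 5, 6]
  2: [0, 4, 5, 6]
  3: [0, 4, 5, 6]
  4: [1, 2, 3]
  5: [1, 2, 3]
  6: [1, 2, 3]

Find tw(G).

A width-3 tree decomposition is:
Bags: B1 = {1, 2, 3, 5}  B2 = {1, 2, 3, 6}  B3 = {1, 2, 3, 4}  B4 = {0, 1, 2, 3}
Tree: B1–B2, B2–B3, B3–B4
Every bag has size at most 4, so the width is 4 − 1 = 3 and tw(G) ≤ 3. For the lower bound: the 4 vertex sets {3,5}, {1,6}, {2}, {4} are disjoint, each induces a connected subgraph, and every pair is joined by at least one edge of G. Contracting each set to a single vertex therefore yields K_{4} as a minor, and since treewidth is minor-monotone, tw(G) ≥ tw(K_{4}) = 3. The upper and lower bounds meet at 3, so that is the treewidth.

3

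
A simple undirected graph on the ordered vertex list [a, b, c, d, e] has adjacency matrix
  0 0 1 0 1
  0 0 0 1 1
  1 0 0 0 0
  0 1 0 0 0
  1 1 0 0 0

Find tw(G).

A width-1 tree decomposition is:
Bags: B1 = {a, c}  B2 = {a, e}  B3 = {b, e}  B4 = {b, d}
Tree: B1–B2, B2–B3, B3–B4
The largest bag has 2 vertices, giving width 1; this decomposition certifies tw(G) ≤ 1. G has an edge, so its treewidth is at least 1. Combining the bounds, tw(G) = 1.

1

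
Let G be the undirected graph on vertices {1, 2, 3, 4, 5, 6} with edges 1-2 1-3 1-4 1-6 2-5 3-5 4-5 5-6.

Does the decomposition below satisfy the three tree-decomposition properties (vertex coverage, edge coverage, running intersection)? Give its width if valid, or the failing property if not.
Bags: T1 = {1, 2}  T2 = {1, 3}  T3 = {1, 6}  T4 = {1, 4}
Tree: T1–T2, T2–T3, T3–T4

A tree decomposition must satisfy three properties: every vertex lies in some bag; for every edge, both endpoints lie together in some bag; and for every vertex, the bags containing it form a connected subtree. Here vertex 5 appears in no bag, so the decomposition is invalid.

No — vertex 5 appears in no bag.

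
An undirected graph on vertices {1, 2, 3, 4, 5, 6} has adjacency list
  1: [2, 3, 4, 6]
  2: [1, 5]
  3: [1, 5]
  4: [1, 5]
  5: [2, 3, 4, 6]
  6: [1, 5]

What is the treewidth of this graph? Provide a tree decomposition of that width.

Treewidth 2.
One such decomposition:
Bags: B1 = {1, 3, 5}  B2 = {1, 4, 5}  B3 = {1, 2, 5}  B4 = {1, 5, 6}
Tree: B1–B2, B2–B3, B3–B4

Each bag holds 3 vertices, so the decomposition has width 2, which upper-bounds the treewidth. The edges 5–3–1–4–5 form a cycle, so G is not a tree and its treewidth is at least 2. Combining the bounds, tw(G) = 2.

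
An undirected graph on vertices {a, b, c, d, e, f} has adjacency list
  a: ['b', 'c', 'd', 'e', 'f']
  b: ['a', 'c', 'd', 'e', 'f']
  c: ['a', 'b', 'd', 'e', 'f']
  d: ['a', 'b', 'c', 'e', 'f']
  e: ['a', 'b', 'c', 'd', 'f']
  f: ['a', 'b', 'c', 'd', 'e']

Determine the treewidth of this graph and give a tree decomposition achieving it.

With just one bag of size 6, the width is 6 − 1 = 5, so tw(G) ≤ 5. Conversely, {a, b, c, d, e, f} is a clique of size 6, and the vertices of any clique must share a bag in every tree decomposition; so some bag has ≥ 6 vertices and tw(G) ≥ 5. Therefore the treewidth is 5.

Treewidth 5.
Bags: B1 = {a, b, c, d, e, f}
Tree: (single bag)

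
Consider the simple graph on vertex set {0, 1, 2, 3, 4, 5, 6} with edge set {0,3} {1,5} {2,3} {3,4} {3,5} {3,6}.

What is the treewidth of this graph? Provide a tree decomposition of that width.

Treewidth 1.
Bags: B1 = {0, 3}  B2 = {3, 6}  B3 = {2, 3}  B4 = {3, 5}  B5 = {1, 5}  B6 = {3, 4}
Tree: B1–B2, B2–B3, B2–B4, B4–B5, B1–B6

Every bag has size at most 2, so the width is 2 − 1 = 1 and tw(G) ≤ 1. G has an edge, so its treewidth is at least 1. Therefore the treewidth is 1.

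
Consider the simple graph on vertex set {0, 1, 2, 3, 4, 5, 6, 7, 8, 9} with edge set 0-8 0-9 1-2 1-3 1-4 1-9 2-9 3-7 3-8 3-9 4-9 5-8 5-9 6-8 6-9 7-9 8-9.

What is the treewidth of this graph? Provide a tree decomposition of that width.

The largest bag has 3 vertices, giving width 2; this decomposition certifies tw(G) ≤ 2. Conversely, {1, 2, 9} is a clique of size 3, and the vertices of any clique must share a bag in every tree decomposition; so some bag has ≥ 3 vertices and tw(G) ≥ 2. The upper and lower bounds meet at 2, so that is the treewidth.

Treewidth 2.
Bags: B1 = {3, 8, 9}  B2 = {1, 3, 9}  B3 = {3, 7, 9}  B4 = {1, 4, 9}  B5 = {1, 2, 9}  B6 = {0, 8, 9}  B7 = {5, 8, 9}  B8 = {6, 8, 9}
Tree: B1–B2, B1–B3, B2–B4, B2–B5, B1–B6, B1–B7, B6–B8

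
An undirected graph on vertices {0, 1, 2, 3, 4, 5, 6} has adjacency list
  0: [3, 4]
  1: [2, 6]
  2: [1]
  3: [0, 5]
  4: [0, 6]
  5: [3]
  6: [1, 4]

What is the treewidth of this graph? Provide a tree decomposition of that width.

Every bag has size at most 2, so the width is 2 − 1 = 1 and tw(G) ≤ 1. Since G has at least one edge (e.g. 2–1), it is not an edgeless graph, so tw(G) ≥ 1. Combining the bounds, tw(G) = 1.

Treewidth 1.
Bags: B1 = {1, 2}  B2 = {1, 6}  B3 = {4, 6}  B4 = {0, 4}  B5 = {0, 3}  B6 = {3, 5}
Tree: B1–B2, B2–B3, B3–B4, B4–B5, B5–B6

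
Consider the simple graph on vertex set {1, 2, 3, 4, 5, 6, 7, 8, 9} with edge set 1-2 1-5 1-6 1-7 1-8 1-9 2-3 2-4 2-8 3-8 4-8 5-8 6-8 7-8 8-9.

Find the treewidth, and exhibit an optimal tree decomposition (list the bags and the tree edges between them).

Every bag has size at most 3, so the width is 3 − 1 = 2 and tw(G) ≤ 2. On the other hand G contains the 3-clique {1, 2, 8}. A clique must lie in a single bag of any decomposition, so no decomposition can have width below 2. The upper and lower bounds meet at 2, so that is the treewidth.

Treewidth 2.
Bags: B1 = {1, 2, 8}  B2 = {1, 7, 8}  B3 = {1, 5, 8}  B4 = {1, 8, 9}  B5 = {2, 4, 8}  B6 = {1, 6, 8}  B7 = {2, 3, 8}
Tree: B1–B2, B1–B3, B3–B4, B1–B5, B3–B6, B1–B7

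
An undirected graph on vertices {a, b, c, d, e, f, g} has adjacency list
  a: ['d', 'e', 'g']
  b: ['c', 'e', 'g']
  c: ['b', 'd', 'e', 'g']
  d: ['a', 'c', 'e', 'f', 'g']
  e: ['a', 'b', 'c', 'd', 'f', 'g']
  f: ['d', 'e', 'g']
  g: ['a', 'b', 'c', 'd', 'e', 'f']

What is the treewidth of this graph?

3

A width-3 tree decomposition is:
Bags: B1 = {c, d, e, g}  B2 = {a, d, e, g}  B3 = {d, e, f, g}  B4 = {b, c, e, g}
Tree: B1–B2, B2–B3, B1–B4
Each bag holds 4 vertices, so the decomposition has width 3, which upper-bounds the treewidth. Conversely, {d, e, f, g} is a clique of size 4, and the vertices of any clique must share a bag in every tree decomposition; so some bag has ≥ 4 vertices and tw(G) ≥ 3. The upper and lower bounds meet at 3, so that is the treewidth.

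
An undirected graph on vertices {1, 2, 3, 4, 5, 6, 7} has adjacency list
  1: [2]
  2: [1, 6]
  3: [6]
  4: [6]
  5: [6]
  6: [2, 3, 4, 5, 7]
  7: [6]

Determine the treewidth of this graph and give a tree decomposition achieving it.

Treewidth 1.
One optimal decomposition is:
Bags: B1 = {4, 6}  B2 = {6, 7}  B3 = {3, 6}  B4 = {5, 6}  B5 = {2, 6}  B6 = {1, 2}
Tree: B1–B2, B1–B3, B3–B4, B1–B5, B5–B6

The largest bag has 2 vertices, giving width 1; this decomposition certifies tw(G) ≤ 1. G has an edge, so its treewidth is at least 1. Therefore the treewidth is 1.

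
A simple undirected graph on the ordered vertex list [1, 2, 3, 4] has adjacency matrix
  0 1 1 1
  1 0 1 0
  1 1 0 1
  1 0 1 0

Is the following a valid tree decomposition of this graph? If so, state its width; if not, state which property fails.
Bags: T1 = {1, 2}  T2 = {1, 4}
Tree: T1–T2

No — vertex 3 appears in no bag.

A tree decomposition must satisfy three properties: every vertex lies in some bag; for every edge, both endpoints lie together in some bag; and for every vertex, the bags containing it form a connected subtree. Here vertex 3 appears in no bag, so the decomposition is invalid.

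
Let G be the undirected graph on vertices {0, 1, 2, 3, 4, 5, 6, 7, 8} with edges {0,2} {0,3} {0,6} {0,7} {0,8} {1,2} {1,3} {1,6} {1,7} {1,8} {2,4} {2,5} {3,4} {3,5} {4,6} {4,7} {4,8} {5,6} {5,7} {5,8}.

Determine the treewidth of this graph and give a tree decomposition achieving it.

Each bag holds 5 vertices, so the decomposition has width 4, which upper-bounds the treewidth. For the lower bound: the 5 vertex sets {2,5}, {4,6}, {1,3}, {0}, {7} are disjoint, each induces a connected subgraph, and every pair is joined by at least one edge of G. Contracting each set to a single vertex therefore yields K_{5} as a minor, and since treewidth is minor-monotone, tw(G) ≥ tw(K_{5}) = 4. Combining the bounds, tw(G) = 4.

Treewidth 4.
Bags: B1 = {0, 1, 2, 4, 5}  B2 = {0, 1, 4, 5, 6}  B3 = {0, 1, 3, 4, 5}  B4 = {0, 1, 4, 5, 7}  B5 = {0, 1, 4, 5, 8}
Tree: B1–B2, B2–B3, B3–B4, B4–B5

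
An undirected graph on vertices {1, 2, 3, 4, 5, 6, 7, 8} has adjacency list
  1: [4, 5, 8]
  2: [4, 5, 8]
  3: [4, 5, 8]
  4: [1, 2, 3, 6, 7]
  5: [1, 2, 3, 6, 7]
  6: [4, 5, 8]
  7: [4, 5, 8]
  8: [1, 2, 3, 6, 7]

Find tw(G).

3

A width-3 tree decomposition is:
Bags: B1 = {3, 4, 5, 8}  B2 = {2, 4, 5, 8}  B3 = {4, 5, 7, 8}  B4 = {4, 5, 6, 8}  B5 = {1, 4, 5, 8}
Tree: B1–B2, B2–B3, B3–B4, B4–B5
The largest bag has 4 vertices, giving width 3; this decomposition certifies tw(G) ≤ 3. For the lower bound: the 4 vertex sets {3,5}, {2,8}, {4}, {7} are disjoint, each induces a connected subgraph, and every pair is joined by at least one edge of G. Contracting each set to a single vertex therefore yields K_{4} as a minor, and since treewidth is minor-monotone, tw(G) ≥ tw(K_{4}) = 3. Hence tw(G) = 3 exactly.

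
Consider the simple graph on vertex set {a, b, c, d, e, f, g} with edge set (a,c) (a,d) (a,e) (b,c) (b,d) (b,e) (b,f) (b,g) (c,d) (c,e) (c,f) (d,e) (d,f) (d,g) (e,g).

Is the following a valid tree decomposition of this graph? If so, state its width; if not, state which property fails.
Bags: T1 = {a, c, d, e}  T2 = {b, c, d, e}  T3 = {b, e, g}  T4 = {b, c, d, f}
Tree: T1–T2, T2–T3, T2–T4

No — edge (d,g) lies in no bag.

A tree decomposition must satisfy three properties: every vertex lies in some bag; for every edge, both endpoints lie together in some bag; and for every vertex, the bags containing it form a connected subtree. Here edge (d,g) lies in no bag, so the decomposition is invalid.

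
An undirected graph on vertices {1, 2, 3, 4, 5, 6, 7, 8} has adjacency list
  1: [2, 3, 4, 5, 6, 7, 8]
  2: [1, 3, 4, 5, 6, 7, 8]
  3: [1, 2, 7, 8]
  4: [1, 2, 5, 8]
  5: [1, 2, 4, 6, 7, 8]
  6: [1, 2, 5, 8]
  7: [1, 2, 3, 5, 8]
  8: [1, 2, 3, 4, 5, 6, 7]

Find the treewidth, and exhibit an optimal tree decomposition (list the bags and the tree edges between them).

Every bag has size at most 5, so the width is 5 − 1 = 4 and tw(G) ≤ 4. On the other hand G contains the 5-clique {1, 2, 3, 7, 8}. A clique must lie in a single bag of any decomposition, so no decomposition can have width below 4. Hence tw(G) = 4 exactly.

Treewidth 4.
One optimal decomposition is:
Bags: B1 = {1, 2, 5, 7, 8}  B2 = {1, 2, 5, 6, 8}  B3 = {1, 2, 3, 7, 8}  B4 = {1, 2, 4, 5, 8}
Tree: B1–B2, B1–B3, B1–B4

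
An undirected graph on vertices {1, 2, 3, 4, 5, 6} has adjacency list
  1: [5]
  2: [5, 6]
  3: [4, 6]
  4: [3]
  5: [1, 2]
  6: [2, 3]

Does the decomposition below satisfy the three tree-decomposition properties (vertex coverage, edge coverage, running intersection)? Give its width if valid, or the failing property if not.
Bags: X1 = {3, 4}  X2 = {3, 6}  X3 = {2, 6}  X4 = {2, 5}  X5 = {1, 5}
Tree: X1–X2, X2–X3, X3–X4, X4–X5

Every vertex of G appears in some bag (union = {1, 2, 3, 4, 5, 6}); every edge is covered by a bag; and for each vertex v the set of bags containing v is connected in the bag tree. The decomposition is therefore valid. The largest bag has 2 vertices, so the width is 1.

Yes; width 1.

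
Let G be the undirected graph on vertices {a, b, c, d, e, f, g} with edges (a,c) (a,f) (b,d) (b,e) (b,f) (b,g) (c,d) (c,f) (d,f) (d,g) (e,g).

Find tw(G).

A width-2 tree decomposition is:
Bags: B1 = {b, d, f}  B2 = {b, d, g}  B3 = {b, e, g}  B4 = {c, d, f}  B5 = {a, c, f}
Tree: B1–B2, B2–B3, B1–B4, B4–B5
Each bag holds 3 vertices, so the decomposition has width 2, which upper-bounds the treewidth. On the other hand G contains the 3-clique {b, d, g}. A clique must lie in a single bag of any decomposition, so no decomposition can have width below 2. Therefore the treewidth is 2.

2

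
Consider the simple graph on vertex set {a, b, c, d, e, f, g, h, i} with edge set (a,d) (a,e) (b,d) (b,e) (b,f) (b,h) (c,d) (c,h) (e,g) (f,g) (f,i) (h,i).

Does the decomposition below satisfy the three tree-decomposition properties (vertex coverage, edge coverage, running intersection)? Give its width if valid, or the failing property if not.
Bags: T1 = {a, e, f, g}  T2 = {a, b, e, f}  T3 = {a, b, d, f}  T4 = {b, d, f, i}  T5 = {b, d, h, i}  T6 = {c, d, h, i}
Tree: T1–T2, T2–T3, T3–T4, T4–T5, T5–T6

Every vertex of G appears in some bag (union = {a, b, c, d, e, f, g, h, i}); every edge is covered by a bag; and for each vertex v the set of bags containing v is connected in the bag tree. The decomposition is therefore valid. The largest bag has 4 vertices, so the width is 3.

Yes; width 3.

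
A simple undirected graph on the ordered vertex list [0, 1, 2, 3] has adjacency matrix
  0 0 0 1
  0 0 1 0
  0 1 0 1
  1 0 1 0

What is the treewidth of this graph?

A width-1 tree decomposition is:
Bags: B1 = {0, 3}  B2 = {2, 3}  B3 = {1, 2}
Tree: B1–B2, B2–B3
Each bag holds 2 vertices, so the decomposition has width 1, which upper-bounds the treewidth. Any graph with an edge has treewidth ≥ 1, and G has the edge 0–3. The upper and lower bounds meet at 1, so that is the treewidth.

1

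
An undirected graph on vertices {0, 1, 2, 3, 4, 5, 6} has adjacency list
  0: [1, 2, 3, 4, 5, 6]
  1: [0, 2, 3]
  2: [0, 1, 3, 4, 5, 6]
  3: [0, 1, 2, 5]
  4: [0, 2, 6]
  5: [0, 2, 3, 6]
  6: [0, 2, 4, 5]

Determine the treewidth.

3

A width-3 tree decomposition is:
Bags: B1 = {0, 2, 3, 5}  B2 = {0, 1, 2, 3}  B3 = {0, 2, 5, 6}  B4 = {0, 2, 4, 6}
Tree: B1–B2, B1–B3, B3–B4
The largest bag has 4 vertices, giving width 3; this decomposition certifies tw(G) ≤ 3. Conversely, {0, 1, 2, 3} is a clique of size 4, and the vertices of any clique must share a bag in every tree decomposition; so some bag has ≥ 4 vertices and tw(G) ≥ 3. Combining the bounds, tw(G) = 3.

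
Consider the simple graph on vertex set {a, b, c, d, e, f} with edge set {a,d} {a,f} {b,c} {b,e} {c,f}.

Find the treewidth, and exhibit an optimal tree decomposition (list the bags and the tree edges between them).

Treewidth 1.
Bags: B1 = {a, d}  B2 = {a, f}  B3 = {c, f}  B4 = {b, c}  B5 = {b, e}
Tree: B1–B2, B2–B3, B3–B4, B4–B5

Each bag holds 2 vertices, so the decomposition has width 1, which upper-bounds the treewidth. Any graph with an edge has treewidth ≥ 1, and G has the edge d–a. Combining the bounds, tw(G) = 1.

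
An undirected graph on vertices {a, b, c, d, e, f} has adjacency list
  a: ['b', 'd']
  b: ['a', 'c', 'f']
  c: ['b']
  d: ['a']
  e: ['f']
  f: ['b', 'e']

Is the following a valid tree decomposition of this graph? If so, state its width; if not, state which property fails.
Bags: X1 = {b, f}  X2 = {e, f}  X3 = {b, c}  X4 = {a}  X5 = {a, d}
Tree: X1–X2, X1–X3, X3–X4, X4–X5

No — edge (b,a) lies in no bag.

A tree decomposition must satisfy three properties: every vertex lies in some bag; for every edge, both endpoints lie together in some bag; and for every vertex, the bags containing it form a connected subtree. Here edge (b,a) lies in no bag, so the decomposition is invalid.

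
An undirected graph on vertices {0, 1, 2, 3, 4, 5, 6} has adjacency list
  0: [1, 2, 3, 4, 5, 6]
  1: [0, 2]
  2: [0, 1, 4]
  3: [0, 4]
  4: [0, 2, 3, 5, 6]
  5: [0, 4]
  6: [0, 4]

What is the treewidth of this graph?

2

A width-2 tree decomposition is:
Bags: B1 = {0, 3, 4}  B2 = {0, 2, 4}  B3 = {0, 1, 2}  B4 = {0, 4, 6}  B5 = {0, 4, 5}
Tree: B1–B2, B2–B3, B1–B4, B1–B5
Every bag has size at most 3, so the width is 3 − 1 = 2 and tw(G) ≤ 2. On the other hand G contains the 3-clique {0, 1, 2}. A clique must lie in a single bag of any decomposition, so no decomposition can have width below 2. Hence tw(G) = 2 exactly.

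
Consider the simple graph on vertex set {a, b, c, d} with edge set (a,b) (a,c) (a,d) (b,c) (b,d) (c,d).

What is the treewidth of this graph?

A width-3 tree decomposition is:
Bags: B1 = {a, b, c, d}
Tree: (single bag)
With just one bag of size 4, the width is 4 − 1 = 3, so tw(G) ≤ 3. On the other hand G contains the 4-clique {a, b, c, d}. A clique must lie in a single bag of any decomposition, so no decomposition can have width below 3. Combining the bounds, tw(G) = 3.

3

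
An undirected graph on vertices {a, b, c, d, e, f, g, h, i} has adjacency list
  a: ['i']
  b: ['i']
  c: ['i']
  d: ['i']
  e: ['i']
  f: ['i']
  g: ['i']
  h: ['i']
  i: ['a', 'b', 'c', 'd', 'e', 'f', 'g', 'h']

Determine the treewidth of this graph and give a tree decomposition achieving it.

Every bag has size at most 2, so the width is 2 − 1 = 1 and tw(G) ≤ 1. Since G has at least one edge (e.g. i–b), it is not an edgeless graph, so tw(G) ≥ 1. The upper and lower bounds meet at 1, so that is the treewidth.

Treewidth 1.
One optimal decomposition is:
Bags: B1 = {b, i}  B2 = {f, i}  B3 = {h, i}  B4 = {d, i}  B5 = {c, i}  B6 = {a, i}  B7 = {e, i}  B8 = {g, i}
Tree: B1–B2, B2–B3, B2–B4, B4–B5, B2–B6, B3–B7, B4–B8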